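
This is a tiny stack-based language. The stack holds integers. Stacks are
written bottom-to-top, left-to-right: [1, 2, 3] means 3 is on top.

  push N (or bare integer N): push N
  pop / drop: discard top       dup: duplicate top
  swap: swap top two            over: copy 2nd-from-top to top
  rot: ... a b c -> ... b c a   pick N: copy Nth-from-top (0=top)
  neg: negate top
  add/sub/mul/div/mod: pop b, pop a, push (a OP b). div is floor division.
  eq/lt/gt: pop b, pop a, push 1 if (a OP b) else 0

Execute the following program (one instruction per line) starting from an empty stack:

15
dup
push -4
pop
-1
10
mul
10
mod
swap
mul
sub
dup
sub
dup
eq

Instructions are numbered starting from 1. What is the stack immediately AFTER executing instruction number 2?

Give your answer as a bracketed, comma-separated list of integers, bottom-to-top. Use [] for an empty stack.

Answer: [15, 15]

Derivation:
Step 1 ('15'): [15]
Step 2 ('dup'): [15, 15]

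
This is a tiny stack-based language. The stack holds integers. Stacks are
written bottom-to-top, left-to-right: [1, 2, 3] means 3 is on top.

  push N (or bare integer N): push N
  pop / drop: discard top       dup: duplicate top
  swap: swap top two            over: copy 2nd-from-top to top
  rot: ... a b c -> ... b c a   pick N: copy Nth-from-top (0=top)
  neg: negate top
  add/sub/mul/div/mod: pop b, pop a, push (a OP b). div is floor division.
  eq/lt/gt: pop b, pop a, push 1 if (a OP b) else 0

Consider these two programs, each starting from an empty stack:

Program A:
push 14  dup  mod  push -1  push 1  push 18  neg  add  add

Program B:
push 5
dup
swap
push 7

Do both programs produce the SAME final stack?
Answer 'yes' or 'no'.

Answer: no

Derivation:
Program A trace:
  After 'push 14': [14]
  After 'dup': [14, 14]
  After 'mod': [0]
  After 'push -1': [0, -1]
  After 'push 1': [0, -1, 1]
  After 'push 18': [0, -1, 1, 18]
  After 'neg': [0, -1, 1, -18]
  After 'add': [0, -1, -17]
  After 'add': [0, -18]
Program A final stack: [0, -18]

Program B trace:
  After 'push 5': [5]
  After 'dup': [5, 5]
  After 'swap': [5, 5]
  After 'push 7': [5, 5, 7]
Program B final stack: [5, 5, 7]
Same: no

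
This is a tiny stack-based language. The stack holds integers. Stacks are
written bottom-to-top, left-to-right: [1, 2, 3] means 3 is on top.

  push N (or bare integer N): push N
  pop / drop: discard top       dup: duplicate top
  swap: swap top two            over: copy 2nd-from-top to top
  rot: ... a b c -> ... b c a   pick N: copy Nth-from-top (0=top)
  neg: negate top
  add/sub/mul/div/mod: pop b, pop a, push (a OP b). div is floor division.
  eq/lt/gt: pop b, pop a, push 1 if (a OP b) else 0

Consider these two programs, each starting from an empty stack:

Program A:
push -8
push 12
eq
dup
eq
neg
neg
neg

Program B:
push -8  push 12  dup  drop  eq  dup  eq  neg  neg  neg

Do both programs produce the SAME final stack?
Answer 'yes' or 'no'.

Program A trace:
  After 'push -8': [-8]
  After 'push 12': [-8, 12]
  After 'eq': [0]
  After 'dup': [0, 0]
  After 'eq': [1]
  After 'neg': [-1]
  After 'neg': [1]
  After 'neg': [-1]
Program A final stack: [-1]

Program B trace:
  After 'push -8': [-8]
  After 'push 12': [-8, 12]
  After 'dup': [-8, 12, 12]
  After 'drop': [-8, 12]
  After 'eq': [0]
  After 'dup': [0, 0]
  After 'eq': [1]
  After 'neg': [-1]
  After 'neg': [1]
  After 'neg': [-1]
Program B final stack: [-1]
Same: yes

Answer: yes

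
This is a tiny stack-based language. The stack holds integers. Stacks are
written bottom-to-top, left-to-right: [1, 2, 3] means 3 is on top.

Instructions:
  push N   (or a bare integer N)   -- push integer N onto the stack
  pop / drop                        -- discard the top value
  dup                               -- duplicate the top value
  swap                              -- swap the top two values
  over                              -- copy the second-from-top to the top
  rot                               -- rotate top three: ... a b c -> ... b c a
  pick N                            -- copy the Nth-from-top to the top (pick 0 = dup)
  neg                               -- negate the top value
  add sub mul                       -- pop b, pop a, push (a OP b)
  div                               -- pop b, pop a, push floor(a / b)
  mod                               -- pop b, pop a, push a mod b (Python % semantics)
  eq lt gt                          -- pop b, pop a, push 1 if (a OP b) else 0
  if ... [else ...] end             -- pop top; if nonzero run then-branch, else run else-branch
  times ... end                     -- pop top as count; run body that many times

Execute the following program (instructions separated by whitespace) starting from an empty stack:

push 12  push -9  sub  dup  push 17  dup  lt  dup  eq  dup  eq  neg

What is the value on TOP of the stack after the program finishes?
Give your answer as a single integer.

Answer: -1

Derivation:
After 'push 12': [12]
After 'push -9': [12, -9]
After 'sub': [21]
After 'dup': [21, 21]
After 'push 17': [21, 21, 17]
After 'dup': [21, 21, 17, 17]
After 'lt': [21, 21, 0]
After 'dup': [21, 21, 0, 0]
After 'eq': [21, 21, 1]
After 'dup': [21, 21, 1, 1]
After 'eq': [21, 21, 1]
After 'neg': [21, 21, -1]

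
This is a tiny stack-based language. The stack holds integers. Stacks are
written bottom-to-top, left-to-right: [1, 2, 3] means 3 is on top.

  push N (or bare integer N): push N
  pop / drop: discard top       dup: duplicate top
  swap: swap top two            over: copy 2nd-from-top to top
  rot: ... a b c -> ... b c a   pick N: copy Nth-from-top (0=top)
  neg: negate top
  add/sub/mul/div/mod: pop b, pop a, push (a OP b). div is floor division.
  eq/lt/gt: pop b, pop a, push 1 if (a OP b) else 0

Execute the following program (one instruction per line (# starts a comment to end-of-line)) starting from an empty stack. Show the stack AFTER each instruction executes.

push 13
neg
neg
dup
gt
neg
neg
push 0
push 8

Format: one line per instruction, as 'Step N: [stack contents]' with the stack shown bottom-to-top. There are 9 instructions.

Step 1: [13]
Step 2: [-13]
Step 3: [13]
Step 4: [13, 13]
Step 5: [0]
Step 6: [0]
Step 7: [0]
Step 8: [0, 0]
Step 9: [0, 0, 8]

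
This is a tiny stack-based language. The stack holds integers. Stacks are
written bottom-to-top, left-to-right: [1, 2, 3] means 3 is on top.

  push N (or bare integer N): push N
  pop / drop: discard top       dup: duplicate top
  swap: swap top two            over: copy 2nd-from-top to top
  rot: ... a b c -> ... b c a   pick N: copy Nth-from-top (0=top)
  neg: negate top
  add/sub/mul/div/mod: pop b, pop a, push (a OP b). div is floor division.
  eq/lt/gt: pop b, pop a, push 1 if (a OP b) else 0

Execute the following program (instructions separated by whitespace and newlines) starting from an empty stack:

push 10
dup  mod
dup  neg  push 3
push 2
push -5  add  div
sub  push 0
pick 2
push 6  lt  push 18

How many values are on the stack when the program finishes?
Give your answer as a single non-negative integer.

After 'push 10': stack = [10] (depth 1)
After 'dup': stack = [10, 10] (depth 2)
After 'mod': stack = [0] (depth 1)
After 'dup': stack = [0, 0] (depth 2)
After 'neg': stack = [0, 0] (depth 2)
After 'push 3': stack = [0, 0, 3] (depth 3)
After 'push 2': stack = [0, 0, 3, 2] (depth 4)
After 'push -5': stack = [0, 0, 3, 2, -5] (depth 5)
After 'add': stack = [0, 0, 3, -3] (depth 4)
After 'div': stack = [0, 0, -1] (depth 3)
After 'sub': stack = [0, 1] (depth 2)
After 'push 0': stack = [0, 1, 0] (depth 3)
After 'pick 2': stack = [0, 1, 0, 0] (depth 4)
After 'push 6': stack = [0, 1, 0, 0, 6] (depth 5)
After 'lt': stack = [0, 1, 0, 1] (depth 4)
After 'push 18': stack = [0, 1, 0, 1, 18] (depth 5)

Answer: 5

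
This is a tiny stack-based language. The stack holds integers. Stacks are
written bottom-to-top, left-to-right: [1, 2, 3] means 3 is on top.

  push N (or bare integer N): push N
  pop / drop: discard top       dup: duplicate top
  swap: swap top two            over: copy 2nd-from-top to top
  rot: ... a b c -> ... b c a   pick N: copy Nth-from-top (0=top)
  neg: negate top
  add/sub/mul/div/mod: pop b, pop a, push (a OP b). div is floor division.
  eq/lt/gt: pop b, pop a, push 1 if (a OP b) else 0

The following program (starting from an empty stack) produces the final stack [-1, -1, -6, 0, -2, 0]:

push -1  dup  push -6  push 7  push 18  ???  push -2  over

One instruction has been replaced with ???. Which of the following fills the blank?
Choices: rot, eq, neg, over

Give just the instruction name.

Stack before ???: [-1, -1, -6, 7, 18]
Stack after ???:  [-1, -1, -6, 0]
Checking each choice:
  rot: produces [-1, -1, 7, 18, -6, -2, -6]
  eq: MATCH
  neg: produces [-1, -1, -6, 7, -18, -2, -18]
  over: produces [-1, -1, -6, 7, 18, 7, -2, 7]


Answer: eq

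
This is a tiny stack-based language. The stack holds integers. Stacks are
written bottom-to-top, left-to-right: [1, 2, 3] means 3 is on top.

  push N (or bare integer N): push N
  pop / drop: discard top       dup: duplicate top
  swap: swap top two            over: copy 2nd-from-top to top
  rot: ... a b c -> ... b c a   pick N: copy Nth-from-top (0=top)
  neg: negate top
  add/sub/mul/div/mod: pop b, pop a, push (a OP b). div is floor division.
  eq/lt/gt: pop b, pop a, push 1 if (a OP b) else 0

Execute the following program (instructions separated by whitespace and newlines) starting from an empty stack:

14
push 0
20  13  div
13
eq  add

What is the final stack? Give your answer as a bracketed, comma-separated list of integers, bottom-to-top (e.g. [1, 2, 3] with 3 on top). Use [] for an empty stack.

Answer: [14, 0]

Derivation:
After 'push 14': [14]
After 'push 0': [14, 0]
After 'push 20': [14, 0, 20]
After 'push 13': [14, 0, 20, 13]
After 'div': [14, 0, 1]
After 'push 13': [14, 0, 1, 13]
After 'eq': [14, 0, 0]
After 'add': [14, 0]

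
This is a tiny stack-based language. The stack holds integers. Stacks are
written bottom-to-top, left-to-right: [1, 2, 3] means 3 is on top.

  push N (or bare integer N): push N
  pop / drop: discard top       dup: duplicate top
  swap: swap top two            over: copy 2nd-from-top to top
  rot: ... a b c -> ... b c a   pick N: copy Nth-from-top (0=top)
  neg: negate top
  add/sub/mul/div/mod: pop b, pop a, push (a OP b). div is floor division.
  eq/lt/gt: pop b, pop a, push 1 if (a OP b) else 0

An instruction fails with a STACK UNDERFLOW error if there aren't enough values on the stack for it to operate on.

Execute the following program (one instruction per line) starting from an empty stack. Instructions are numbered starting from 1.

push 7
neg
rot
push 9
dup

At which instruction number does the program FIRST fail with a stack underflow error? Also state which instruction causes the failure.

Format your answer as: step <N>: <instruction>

Step 1 ('push 7'): stack = [7], depth = 1
Step 2 ('neg'): stack = [-7], depth = 1
Step 3 ('rot'): needs 3 value(s) but depth is 1 — STACK UNDERFLOW

Answer: step 3: rot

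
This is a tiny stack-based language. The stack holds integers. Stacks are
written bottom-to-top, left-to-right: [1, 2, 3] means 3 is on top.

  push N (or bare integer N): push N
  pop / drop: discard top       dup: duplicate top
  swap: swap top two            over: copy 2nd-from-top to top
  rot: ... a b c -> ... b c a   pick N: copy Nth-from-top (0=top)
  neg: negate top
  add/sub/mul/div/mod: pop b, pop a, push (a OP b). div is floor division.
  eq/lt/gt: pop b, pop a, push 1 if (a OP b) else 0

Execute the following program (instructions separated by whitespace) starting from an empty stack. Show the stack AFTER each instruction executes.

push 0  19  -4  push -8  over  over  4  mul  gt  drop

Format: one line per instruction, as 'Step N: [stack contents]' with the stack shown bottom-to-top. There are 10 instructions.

Step 1: [0]
Step 2: [0, 19]
Step 3: [0, 19, -4]
Step 4: [0, 19, -4, -8]
Step 5: [0, 19, -4, -8, -4]
Step 6: [0, 19, -4, -8, -4, -8]
Step 7: [0, 19, -4, -8, -4, -8, 4]
Step 8: [0, 19, -4, -8, -4, -32]
Step 9: [0, 19, -4, -8, 1]
Step 10: [0, 19, -4, -8]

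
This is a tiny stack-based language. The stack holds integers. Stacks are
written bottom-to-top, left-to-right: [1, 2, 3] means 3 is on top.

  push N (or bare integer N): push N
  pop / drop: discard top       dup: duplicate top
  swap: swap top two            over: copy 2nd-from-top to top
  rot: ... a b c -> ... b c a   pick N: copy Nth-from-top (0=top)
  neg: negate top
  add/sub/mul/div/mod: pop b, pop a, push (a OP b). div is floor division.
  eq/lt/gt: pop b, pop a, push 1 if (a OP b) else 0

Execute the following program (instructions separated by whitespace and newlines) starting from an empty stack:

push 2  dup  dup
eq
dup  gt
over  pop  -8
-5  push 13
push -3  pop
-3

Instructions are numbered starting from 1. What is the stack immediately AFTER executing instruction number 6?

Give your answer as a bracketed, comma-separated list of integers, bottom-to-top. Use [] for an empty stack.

Answer: [2, 0]

Derivation:
Step 1 ('push 2'): [2]
Step 2 ('dup'): [2, 2]
Step 3 ('dup'): [2, 2, 2]
Step 4 ('eq'): [2, 1]
Step 5 ('dup'): [2, 1, 1]
Step 6 ('gt'): [2, 0]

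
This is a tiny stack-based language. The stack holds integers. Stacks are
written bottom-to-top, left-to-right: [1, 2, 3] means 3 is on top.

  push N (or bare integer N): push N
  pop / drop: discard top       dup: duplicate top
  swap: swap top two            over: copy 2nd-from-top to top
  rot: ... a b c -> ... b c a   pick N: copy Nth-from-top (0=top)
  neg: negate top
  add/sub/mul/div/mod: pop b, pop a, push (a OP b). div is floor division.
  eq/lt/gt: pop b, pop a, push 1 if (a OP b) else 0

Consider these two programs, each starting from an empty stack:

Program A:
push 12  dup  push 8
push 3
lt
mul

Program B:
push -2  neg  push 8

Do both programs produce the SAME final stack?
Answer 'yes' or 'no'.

Program A trace:
  After 'push 12': [12]
  After 'dup': [12, 12]
  After 'push 8': [12, 12, 8]
  After 'push 3': [12, 12, 8, 3]
  After 'lt': [12, 12, 0]
  After 'mul': [12, 0]
Program A final stack: [12, 0]

Program B trace:
  After 'push -2': [-2]
  After 'neg': [2]
  After 'push 8': [2, 8]
Program B final stack: [2, 8]
Same: no

Answer: no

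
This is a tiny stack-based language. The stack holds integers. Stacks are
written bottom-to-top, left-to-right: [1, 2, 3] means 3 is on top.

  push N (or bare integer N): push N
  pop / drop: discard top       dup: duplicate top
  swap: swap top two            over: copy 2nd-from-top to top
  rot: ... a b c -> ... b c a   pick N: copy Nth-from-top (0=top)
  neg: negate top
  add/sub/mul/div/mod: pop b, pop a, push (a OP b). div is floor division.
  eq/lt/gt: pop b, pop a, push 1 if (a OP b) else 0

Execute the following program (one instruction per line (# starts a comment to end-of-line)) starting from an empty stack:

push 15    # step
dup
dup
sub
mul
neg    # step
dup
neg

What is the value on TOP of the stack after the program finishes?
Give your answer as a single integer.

After 'push 15': [15]
After 'dup': [15, 15]
After 'dup': [15, 15, 15]
After 'sub': [15, 0]
After 'mul': [0]
After 'neg': [0]
After 'dup': [0, 0]
After 'neg': [0, 0]

Answer: 0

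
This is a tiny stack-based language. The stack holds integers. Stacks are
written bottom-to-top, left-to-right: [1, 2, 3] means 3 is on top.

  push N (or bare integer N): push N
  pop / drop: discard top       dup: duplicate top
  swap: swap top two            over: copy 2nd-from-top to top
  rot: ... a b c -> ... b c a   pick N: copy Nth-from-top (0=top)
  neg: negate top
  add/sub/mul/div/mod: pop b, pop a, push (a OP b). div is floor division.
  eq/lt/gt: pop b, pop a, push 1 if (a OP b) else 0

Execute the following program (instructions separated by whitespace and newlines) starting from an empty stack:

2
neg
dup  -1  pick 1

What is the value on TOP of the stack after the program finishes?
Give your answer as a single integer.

Answer: -2

Derivation:
After 'push 2': [2]
After 'neg': [-2]
After 'dup': [-2, -2]
After 'push -1': [-2, -2, -1]
After 'pick 1': [-2, -2, -1, -2]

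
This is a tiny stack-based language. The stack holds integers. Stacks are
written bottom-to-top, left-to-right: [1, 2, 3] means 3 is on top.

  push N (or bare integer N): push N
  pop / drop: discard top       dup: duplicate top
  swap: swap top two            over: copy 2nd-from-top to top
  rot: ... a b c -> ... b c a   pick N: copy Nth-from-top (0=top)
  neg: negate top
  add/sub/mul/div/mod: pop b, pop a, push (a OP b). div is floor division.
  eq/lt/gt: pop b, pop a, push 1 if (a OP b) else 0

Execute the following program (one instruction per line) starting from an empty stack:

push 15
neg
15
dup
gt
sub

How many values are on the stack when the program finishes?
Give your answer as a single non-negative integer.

After 'push 15': stack = [15] (depth 1)
After 'neg': stack = [-15] (depth 1)
After 'push 15': stack = [-15, 15] (depth 2)
After 'dup': stack = [-15, 15, 15] (depth 3)
After 'gt': stack = [-15, 0] (depth 2)
After 'sub': stack = [-15] (depth 1)

Answer: 1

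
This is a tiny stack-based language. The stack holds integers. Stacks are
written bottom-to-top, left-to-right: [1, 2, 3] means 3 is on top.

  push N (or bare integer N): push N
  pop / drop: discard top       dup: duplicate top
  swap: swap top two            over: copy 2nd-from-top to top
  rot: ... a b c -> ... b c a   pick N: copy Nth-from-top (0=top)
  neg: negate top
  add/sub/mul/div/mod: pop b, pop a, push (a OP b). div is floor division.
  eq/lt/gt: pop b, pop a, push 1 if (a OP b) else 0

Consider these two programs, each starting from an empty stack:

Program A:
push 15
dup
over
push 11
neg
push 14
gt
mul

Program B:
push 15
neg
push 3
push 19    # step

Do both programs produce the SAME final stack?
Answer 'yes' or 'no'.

Program A trace:
  After 'push 15': [15]
  After 'dup': [15, 15]
  After 'over': [15, 15, 15]
  After 'push 11': [15, 15, 15, 11]
  After 'neg': [15, 15, 15, -11]
  After 'push 14': [15, 15, 15, -11, 14]
  After 'gt': [15, 15, 15, 0]
  After 'mul': [15, 15, 0]
Program A final stack: [15, 15, 0]

Program B trace:
  After 'push 15': [15]
  After 'neg': [-15]
  After 'push 3': [-15, 3]
  After 'push 19': [-15, 3, 19]
Program B final stack: [-15, 3, 19]
Same: no

Answer: no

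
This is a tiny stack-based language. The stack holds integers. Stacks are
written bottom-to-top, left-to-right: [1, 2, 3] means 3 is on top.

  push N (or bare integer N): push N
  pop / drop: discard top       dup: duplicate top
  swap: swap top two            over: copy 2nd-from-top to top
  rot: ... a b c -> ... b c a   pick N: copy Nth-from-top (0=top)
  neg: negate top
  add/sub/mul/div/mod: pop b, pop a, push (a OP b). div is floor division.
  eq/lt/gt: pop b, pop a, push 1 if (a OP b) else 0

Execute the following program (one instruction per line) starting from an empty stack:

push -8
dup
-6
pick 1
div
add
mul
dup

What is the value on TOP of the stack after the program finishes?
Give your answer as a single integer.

After 'push -8': [-8]
After 'dup': [-8, -8]
After 'push -6': [-8, -8, -6]
After 'pick 1': [-8, -8, -6, -8]
After 'div': [-8, -8, 0]
After 'add': [-8, -8]
After 'mul': [64]
After 'dup': [64, 64]

Answer: 64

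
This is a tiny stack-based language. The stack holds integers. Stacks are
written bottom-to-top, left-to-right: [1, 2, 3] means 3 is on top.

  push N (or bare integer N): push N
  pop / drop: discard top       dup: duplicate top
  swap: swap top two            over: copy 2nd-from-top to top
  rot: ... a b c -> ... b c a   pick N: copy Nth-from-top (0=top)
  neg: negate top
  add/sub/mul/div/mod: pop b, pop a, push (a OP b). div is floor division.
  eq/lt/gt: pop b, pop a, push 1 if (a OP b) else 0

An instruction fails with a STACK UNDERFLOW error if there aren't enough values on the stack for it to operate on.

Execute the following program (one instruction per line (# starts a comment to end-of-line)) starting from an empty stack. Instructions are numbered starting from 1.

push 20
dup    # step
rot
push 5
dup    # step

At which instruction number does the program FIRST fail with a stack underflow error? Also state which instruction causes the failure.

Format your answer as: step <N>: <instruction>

Step 1 ('push 20'): stack = [20], depth = 1
Step 2 ('dup'): stack = [20, 20], depth = 2
Step 3 ('rot'): needs 3 value(s) but depth is 2 — STACK UNDERFLOW

Answer: step 3: rot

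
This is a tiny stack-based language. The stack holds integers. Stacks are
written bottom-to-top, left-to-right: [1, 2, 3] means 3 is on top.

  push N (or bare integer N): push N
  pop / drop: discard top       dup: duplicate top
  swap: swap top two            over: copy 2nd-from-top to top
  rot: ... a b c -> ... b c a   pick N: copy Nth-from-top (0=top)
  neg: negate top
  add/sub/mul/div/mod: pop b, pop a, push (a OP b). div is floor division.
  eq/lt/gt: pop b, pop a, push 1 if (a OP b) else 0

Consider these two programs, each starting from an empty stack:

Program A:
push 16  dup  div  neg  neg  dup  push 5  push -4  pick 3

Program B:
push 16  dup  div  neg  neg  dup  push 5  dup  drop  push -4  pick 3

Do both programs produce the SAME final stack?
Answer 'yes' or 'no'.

Program A trace:
  After 'push 16': [16]
  After 'dup': [16, 16]
  After 'div': [1]
  After 'neg': [-1]
  After 'neg': [1]
  After 'dup': [1, 1]
  After 'push 5': [1, 1, 5]
  After 'push -4': [1, 1, 5, -4]
  After 'pick 3': [1, 1, 5, -4, 1]
Program A final stack: [1, 1, 5, -4, 1]

Program B trace:
  After 'push 16': [16]
  After 'dup': [16, 16]
  After 'div': [1]
  After 'neg': [-1]
  After 'neg': [1]
  After 'dup': [1, 1]
  After 'push 5': [1, 1, 5]
  After 'dup': [1, 1, 5, 5]
  After 'drop': [1, 1, 5]
  After 'push -4': [1, 1, 5, -4]
  After 'pick 3': [1, 1, 5, -4, 1]
Program B final stack: [1, 1, 5, -4, 1]
Same: yes

Answer: yes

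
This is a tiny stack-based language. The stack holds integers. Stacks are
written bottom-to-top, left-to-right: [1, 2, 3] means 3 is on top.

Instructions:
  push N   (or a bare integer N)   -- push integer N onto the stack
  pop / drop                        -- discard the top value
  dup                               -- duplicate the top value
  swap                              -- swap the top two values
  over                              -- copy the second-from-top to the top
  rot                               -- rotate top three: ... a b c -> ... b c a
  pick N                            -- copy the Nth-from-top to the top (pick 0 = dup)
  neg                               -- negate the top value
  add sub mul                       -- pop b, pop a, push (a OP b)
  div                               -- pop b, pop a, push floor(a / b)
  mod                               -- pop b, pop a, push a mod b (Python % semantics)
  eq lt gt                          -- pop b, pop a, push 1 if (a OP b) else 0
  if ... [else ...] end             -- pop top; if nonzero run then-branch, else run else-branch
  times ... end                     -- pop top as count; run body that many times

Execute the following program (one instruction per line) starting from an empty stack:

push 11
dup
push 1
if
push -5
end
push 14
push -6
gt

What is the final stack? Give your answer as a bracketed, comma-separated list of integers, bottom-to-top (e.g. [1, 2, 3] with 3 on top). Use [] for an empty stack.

After 'push 11': [11]
After 'dup': [11, 11]
After 'push 1': [11, 11, 1]
After 'if': [11, 11]
After 'push -5': [11, 11, -5]
After 'push 14': [11, 11, -5, 14]
After 'push -6': [11, 11, -5, 14, -6]
After 'gt': [11, 11, -5, 1]

Answer: [11, 11, -5, 1]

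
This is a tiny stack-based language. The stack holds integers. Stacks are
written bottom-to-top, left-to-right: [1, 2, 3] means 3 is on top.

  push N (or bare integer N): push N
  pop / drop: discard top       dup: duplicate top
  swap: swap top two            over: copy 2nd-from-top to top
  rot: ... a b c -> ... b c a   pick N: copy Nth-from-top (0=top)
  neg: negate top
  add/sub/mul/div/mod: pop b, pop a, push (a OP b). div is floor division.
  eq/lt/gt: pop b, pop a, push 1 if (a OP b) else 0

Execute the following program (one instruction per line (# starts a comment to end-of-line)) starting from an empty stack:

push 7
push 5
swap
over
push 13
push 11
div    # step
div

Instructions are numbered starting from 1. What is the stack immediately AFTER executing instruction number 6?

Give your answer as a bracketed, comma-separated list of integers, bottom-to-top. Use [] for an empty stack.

Answer: [5, 7, 5, 13, 11]

Derivation:
Step 1 ('push 7'): [7]
Step 2 ('push 5'): [7, 5]
Step 3 ('swap'): [5, 7]
Step 4 ('over'): [5, 7, 5]
Step 5 ('push 13'): [5, 7, 5, 13]
Step 6 ('push 11'): [5, 7, 5, 13, 11]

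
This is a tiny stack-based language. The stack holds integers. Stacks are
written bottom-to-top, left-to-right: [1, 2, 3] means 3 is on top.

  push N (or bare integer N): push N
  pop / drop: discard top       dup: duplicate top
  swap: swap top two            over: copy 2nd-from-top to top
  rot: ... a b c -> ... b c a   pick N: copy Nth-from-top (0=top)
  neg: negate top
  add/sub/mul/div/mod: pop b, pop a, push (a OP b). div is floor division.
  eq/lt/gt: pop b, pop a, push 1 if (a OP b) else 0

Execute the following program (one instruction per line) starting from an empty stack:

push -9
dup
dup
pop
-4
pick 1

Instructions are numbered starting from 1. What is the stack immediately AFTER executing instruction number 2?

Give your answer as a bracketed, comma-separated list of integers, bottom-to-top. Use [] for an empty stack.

Answer: [-9, -9]

Derivation:
Step 1 ('push -9'): [-9]
Step 2 ('dup'): [-9, -9]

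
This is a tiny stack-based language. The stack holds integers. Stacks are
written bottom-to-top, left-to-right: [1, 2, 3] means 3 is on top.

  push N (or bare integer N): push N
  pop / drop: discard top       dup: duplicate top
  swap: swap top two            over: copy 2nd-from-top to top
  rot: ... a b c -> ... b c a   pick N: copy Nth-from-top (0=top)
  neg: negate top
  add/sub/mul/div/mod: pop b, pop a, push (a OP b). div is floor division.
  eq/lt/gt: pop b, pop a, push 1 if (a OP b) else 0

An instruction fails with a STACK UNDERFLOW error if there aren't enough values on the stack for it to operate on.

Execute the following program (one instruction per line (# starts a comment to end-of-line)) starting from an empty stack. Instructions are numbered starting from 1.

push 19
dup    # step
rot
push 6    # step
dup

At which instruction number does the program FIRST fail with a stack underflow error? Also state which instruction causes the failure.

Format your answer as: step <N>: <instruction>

Step 1 ('push 19'): stack = [19], depth = 1
Step 2 ('dup'): stack = [19, 19], depth = 2
Step 3 ('rot'): needs 3 value(s) but depth is 2 — STACK UNDERFLOW

Answer: step 3: rot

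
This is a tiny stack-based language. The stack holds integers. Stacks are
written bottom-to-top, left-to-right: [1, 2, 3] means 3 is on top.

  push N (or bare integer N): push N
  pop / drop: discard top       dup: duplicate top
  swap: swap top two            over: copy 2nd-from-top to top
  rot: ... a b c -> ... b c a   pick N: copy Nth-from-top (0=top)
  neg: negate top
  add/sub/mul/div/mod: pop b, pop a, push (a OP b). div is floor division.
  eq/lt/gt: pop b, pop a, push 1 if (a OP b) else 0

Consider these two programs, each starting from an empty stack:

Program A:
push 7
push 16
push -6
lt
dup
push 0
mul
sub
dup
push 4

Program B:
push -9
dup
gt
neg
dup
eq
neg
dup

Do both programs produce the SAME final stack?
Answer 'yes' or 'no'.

Answer: no

Derivation:
Program A trace:
  After 'push 7': [7]
  After 'push 16': [7, 16]
  After 'push -6': [7, 16, -6]
  After 'lt': [7, 0]
  After 'dup': [7, 0, 0]
  After 'push 0': [7, 0, 0, 0]
  After 'mul': [7, 0, 0]
  After 'sub': [7, 0]
  After 'dup': [7, 0, 0]
  After 'push 4': [7, 0, 0, 4]
Program A final stack: [7, 0, 0, 4]

Program B trace:
  After 'push -9': [-9]
  After 'dup': [-9, -9]
  After 'gt': [0]
  After 'neg': [0]
  After 'dup': [0, 0]
  After 'eq': [1]
  After 'neg': [-1]
  After 'dup': [-1, -1]
Program B final stack: [-1, -1]
Same: no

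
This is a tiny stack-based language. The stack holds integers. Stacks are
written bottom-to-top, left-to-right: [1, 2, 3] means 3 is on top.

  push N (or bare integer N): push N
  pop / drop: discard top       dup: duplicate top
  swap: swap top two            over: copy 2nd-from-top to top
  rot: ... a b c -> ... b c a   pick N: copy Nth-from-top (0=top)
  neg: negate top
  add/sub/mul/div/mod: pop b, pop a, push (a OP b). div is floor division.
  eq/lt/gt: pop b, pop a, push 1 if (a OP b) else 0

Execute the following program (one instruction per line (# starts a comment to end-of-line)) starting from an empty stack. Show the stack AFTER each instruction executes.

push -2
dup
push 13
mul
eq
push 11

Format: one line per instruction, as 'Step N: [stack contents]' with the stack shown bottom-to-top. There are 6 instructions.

Step 1: [-2]
Step 2: [-2, -2]
Step 3: [-2, -2, 13]
Step 4: [-2, -26]
Step 5: [0]
Step 6: [0, 11]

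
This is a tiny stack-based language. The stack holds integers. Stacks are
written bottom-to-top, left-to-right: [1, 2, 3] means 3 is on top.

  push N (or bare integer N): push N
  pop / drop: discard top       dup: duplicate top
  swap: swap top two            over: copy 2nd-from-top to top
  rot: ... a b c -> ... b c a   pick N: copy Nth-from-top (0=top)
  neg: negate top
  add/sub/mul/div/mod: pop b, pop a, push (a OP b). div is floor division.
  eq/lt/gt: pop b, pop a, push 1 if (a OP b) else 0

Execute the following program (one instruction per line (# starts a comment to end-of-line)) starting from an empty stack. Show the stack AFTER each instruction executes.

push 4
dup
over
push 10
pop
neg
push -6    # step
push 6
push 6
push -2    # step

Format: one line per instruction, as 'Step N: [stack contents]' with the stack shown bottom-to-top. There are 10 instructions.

Step 1: [4]
Step 2: [4, 4]
Step 3: [4, 4, 4]
Step 4: [4, 4, 4, 10]
Step 5: [4, 4, 4]
Step 6: [4, 4, -4]
Step 7: [4, 4, -4, -6]
Step 8: [4, 4, -4, -6, 6]
Step 9: [4, 4, -4, -6, 6, 6]
Step 10: [4, 4, -4, -6, 6, 6, -2]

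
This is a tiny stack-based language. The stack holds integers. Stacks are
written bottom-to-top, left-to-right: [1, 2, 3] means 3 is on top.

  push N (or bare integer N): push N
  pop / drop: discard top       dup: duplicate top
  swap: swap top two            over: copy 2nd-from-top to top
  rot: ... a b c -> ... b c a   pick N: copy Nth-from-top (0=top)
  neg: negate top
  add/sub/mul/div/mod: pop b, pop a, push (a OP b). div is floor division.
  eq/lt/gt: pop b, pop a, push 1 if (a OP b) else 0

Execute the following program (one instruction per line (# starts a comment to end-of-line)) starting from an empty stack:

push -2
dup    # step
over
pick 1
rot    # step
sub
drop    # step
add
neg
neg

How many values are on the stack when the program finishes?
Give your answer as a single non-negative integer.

After 'push -2': stack = [-2] (depth 1)
After 'dup': stack = [-2, -2] (depth 2)
After 'over': stack = [-2, -2, -2] (depth 3)
After 'pick 1': stack = [-2, -2, -2, -2] (depth 4)
After 'rot': stack = [-2, -2, -2, -2] (depth 4)
After 'sub': stack = [-2, -2, 0] (depth 3)
After 'drop': stack = [-2, -2] (depth 2)
After 'add': stack = [-4] (depth 1)
After 'neg': stack = [4] (depth 1)
After 'neg': stack = [-4] (depth 1)

Answer: 1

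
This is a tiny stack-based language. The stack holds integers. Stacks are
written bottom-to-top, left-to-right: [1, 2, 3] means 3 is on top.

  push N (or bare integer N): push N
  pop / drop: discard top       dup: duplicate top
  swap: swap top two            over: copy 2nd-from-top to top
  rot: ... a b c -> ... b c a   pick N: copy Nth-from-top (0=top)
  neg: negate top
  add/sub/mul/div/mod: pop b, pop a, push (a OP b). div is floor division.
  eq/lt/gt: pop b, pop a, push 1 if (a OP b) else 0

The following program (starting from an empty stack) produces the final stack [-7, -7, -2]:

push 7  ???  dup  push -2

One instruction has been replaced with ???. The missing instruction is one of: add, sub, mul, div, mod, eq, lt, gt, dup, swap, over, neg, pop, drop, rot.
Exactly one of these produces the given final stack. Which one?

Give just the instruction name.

Answer: neg

Derivation:
Stack before ???: [7]
Stack after ???:  [-7]
The instruction that transforms [7] -> [-7] is: neg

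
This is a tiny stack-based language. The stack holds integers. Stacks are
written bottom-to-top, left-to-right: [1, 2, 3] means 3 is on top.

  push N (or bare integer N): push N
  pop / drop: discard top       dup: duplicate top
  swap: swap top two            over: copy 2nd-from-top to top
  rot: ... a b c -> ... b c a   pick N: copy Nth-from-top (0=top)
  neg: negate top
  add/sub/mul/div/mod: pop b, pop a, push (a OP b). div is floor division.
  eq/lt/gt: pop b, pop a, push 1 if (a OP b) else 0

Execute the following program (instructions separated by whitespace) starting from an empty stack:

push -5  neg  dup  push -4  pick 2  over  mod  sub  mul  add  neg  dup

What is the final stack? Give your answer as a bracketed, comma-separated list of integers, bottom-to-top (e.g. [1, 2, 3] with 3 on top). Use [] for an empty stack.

After 'push -5': [-5]
After 'neg': [5]
After 'dup': [5, 5]
After 'push -4': [5, 5, -4]
After 'pick 2': [5, 5, -4, 5]
After 'over': [5, 5, -4, 5, -4]
After 'mod': [5, 5, -4, -3]
After 'sub': [5, 5, -1]
After 'mul': [5, -5]
After 'add': [0]
After 'neg': [0]
After 'dup': [0, 0]

Answer: [0, 0]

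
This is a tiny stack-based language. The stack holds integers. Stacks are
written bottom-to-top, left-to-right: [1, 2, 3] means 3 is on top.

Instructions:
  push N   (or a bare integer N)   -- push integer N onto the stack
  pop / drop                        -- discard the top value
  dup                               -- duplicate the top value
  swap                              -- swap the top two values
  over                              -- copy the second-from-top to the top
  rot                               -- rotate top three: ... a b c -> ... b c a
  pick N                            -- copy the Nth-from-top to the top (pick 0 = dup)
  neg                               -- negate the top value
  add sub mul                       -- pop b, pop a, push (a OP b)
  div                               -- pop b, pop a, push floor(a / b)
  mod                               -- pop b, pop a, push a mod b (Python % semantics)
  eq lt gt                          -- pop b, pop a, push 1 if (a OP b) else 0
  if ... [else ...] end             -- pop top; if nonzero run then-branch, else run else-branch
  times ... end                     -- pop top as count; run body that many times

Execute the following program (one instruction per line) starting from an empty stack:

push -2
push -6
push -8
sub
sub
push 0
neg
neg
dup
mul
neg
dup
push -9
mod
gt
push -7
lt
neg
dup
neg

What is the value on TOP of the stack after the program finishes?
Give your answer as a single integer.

Answer: 0

Derivation:
After 'push -2': [-2]
After 'push -6': [-2, -6]
After 'push -8': [-2, -6, -8]
After 'sub': [-2, 2]
After 'sub': [-4]
After 'push 0': [-4, 0]
After 'neg': [-4, 0]
After 'neg': [-4, 0]
After 'dup': [-4, 0, 0]
After 'mul': [-4, 0]
After 'neg': [-4, 0]
After 'dup': [-4, 0, 0]
After 'push -9': [-4, 0, 0, -9]
After 'mod': [-4, 0, 0]
After 'gt': [-4, 0]
After 'push -7': [-4, 0, -7]
After 'lt': [-4, 0]
After 'neg': [-4, 0]
After 'dup': [-4, 0, 0]
After 'neg': [-4, 0, 0]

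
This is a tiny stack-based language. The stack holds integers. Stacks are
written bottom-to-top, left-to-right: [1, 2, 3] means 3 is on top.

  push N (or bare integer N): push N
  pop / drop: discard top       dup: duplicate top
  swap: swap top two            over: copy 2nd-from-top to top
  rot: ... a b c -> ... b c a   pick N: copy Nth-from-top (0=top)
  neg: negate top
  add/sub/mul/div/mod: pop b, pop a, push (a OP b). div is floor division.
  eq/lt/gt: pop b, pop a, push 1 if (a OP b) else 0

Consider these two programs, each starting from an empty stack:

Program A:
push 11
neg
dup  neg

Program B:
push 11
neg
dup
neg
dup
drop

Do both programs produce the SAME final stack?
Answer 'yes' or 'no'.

Program A trace:
  After 'push 11': [11]
  After 'neg': [-11]
  After 'dup': [-11, -11]
  After 'neg': [-11, 11]
Program A final stack: [-11, 11]

Program B trace:
  After 'push 11': [11]
  After 'neg': [-11]
  After 'dup': [-11, -11]
  After 'neg': [-11, 11]
  After 'dup': [-11, 11, 11]
  After 'drop': [-11, 11]
Program B final stack: [-11, 11]
Same: yes

Answer: yes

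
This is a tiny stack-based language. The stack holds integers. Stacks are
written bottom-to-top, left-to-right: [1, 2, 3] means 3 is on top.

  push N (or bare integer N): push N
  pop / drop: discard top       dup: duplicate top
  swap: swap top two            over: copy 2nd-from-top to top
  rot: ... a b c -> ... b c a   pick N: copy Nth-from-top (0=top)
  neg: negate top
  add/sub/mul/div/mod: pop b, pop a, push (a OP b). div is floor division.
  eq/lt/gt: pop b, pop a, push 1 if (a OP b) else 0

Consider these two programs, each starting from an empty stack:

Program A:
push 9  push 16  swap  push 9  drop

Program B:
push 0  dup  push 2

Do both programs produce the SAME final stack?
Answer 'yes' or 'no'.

Answer: no

Derivation:
Program A trace:
  After 'push 9': [9]
  After 'push 16': [9, 16]
  After 'swap': [16, 9]
  After 'push 9': [16, 9, 9]
  After 'drop': [16, 9]
Program A final stack: [16, 9]

Program B trace:
  After 'push 0': [0]
  After 'dup': [0, 0]
  After 'push 2': [0, 0, 2]
Program B final stack: [0, 0, 2]
Same: no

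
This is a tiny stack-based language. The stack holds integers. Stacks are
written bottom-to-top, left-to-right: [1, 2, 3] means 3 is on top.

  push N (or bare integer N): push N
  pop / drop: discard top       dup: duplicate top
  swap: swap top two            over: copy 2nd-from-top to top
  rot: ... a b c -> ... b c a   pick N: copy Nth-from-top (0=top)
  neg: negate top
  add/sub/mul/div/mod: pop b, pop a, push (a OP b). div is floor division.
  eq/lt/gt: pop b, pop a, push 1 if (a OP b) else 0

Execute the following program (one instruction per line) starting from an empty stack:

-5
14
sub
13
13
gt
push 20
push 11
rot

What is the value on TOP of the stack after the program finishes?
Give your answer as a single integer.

Answer: 0

Derivation:
After 'push -5': [-5]
After 'push 14': [-5, 14]
After 'sub': [-19]
After 'push 13': [-19, 13]
After 'push 13': [-19, 13, 13]
After 'gt': [-19, 0]
After 'push 20': [-19, 0, 20]
After 'push 11': [-19, 0, 20, 11]
After 'rot': [-19, 20, 11, 0]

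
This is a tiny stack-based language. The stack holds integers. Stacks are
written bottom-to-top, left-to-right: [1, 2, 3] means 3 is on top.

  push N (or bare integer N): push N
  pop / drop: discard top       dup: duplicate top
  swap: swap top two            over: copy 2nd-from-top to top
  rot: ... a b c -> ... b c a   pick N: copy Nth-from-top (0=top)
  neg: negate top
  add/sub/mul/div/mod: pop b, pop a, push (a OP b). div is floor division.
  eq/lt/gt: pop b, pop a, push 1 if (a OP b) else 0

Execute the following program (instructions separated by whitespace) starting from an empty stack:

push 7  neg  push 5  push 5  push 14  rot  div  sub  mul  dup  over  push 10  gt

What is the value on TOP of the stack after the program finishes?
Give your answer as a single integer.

Answer: 0

Derivation:
After 'push 7': [7]
After 'neg': [-7]
After 'push 5': [-7, 5]
After 'push 5': [-7, 5, 5]
After 'push 14': [-7, 5, 5, 14]
After 'rot': [-7, 5, 14, 5]
After 'div': [-7, 5, 2]
After 'sub': [-7, 3]
After 'mul': [-21]
After 'dup': [-21, -21]
After 'over': [-21, -21, -21]
After 'push 10': [-21, -21, -21, 10]
After 'gt': [-21, -21, 0]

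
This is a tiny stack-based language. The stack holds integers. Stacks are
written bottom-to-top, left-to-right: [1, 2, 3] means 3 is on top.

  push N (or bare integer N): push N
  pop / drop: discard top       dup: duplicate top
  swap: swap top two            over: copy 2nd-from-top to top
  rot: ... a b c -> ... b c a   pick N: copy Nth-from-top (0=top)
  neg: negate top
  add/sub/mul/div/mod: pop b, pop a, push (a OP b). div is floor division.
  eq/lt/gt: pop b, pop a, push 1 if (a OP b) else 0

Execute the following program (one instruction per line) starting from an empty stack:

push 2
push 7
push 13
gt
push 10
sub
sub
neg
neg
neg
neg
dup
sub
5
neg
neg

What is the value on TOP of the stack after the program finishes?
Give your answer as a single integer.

Answer: 5

Derivation:
After 'push 2': [2]
After 'push 7': [2, 7]
After 'push 13': [2, 7, 13]
After 'gt': [2, 0]
After 'push 10': [2, 0, 10]
After 'sub': [2, -10]
After 'sub': [12]
After 'neg': [-12]
After 'neg': [12]
After 'neg': [-12]
After 'neg': [12]
After 'dup': [12, 12]
After 'sub': [0]
After 'push 5': [0, 5]
After 'neg': [0, -5]
After 'neg': [0, 5]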